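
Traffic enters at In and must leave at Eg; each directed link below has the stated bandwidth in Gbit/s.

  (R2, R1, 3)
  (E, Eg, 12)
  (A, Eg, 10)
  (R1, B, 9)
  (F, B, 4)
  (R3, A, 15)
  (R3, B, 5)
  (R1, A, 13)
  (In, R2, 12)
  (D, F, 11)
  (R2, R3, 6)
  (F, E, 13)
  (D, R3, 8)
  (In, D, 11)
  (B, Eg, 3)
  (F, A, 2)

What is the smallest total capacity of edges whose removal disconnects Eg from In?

20

Augment In→R2→R1→B→Eg: bottleneck 3, flow now 3.
Augment In→R2→R3→A→Eg: bottleneck 6, flow now 9.
Augment In→D→R3→A→Eg: bottleneck 4, flow now 13.
Augment In→D→F→E→Eg: bottleneck 7, flow now 20.
No augmenting path remains; maximum flow = 20.
By max-flow min-cut, the minimum cut capacity equals the max flow.
In the residual graph, reachable from In: {In, R2}.
Min-cut edges: In→D (11), R2→R1 (3), R2→R3 (6); capacity 11 + 3 + 6 = 20.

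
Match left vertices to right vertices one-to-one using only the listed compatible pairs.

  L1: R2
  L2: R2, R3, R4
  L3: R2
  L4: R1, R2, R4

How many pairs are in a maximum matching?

3

Unit-capacity flow: source→left, listed edges, right→sink; max matching = max flow.
Augmenting path L1→R2 (+1); matched 1.
Augmenting path L2→R3 (+1); matched 2.
Augmenting path L4→R1 (+1); matched 3.
No augmenting path remains; maximum matching = 3.
König certificate: {L2, L4, R2} is a vertex cover of size 3 (every listed pair touches it), so no matching can be larger.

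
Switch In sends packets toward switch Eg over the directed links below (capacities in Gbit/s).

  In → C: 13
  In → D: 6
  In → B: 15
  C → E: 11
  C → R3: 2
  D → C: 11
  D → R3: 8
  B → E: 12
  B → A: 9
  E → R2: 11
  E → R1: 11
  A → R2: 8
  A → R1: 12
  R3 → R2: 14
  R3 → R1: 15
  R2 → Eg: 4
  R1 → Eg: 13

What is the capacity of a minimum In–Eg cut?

17

Augment In→C→E→R2→Eg: bottleneck 4, flow now 4.
Augment In→C→E→R1→Eg: bottleneck 7, flow now 11.
Augment In→C→R3→R1→Eg: bottleneck 2, flow now 13.
Augment In→D→R3→R1→Eg: bottleneck 4, flow now 17.
No augmenting path remains; maximum flow = 17.
By max-flow min-cut, the minimum cut capacity equals the max flow.
In the residual graph, reachable from In: {In, C, D, B, E, A, R3, R2, R1}.
Min-cut edges: R2→Eg (4), R1→Eg (13); capacity 4 + 13 = 17.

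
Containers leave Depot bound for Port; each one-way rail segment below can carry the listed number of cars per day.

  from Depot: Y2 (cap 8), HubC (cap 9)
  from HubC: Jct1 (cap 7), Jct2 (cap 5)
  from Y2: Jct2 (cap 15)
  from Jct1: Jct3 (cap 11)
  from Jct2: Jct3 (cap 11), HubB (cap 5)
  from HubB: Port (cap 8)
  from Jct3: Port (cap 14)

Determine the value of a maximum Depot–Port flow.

Augment Depot→HubC→Jct1→Jct3→Port: bottleneck 7, flow now 7.
Augment Depot→HubC→Jct2→HubB→Port: bottleneck 2, flow now 9.
Augment Depot→Y2→Jct2→HubB→Port: bottleneck 3, flow now 12.
Augment Depot→Y2→Jct2→Jct3→Port: bottleneck 5, flow now 17.
No augmenting path remains; maximum flow = 17.
In the residual graph, reachable from Depot: {Depot}.
Min-cut edges: Depot→HubC (9), Depot→Y2 (8); capacity 9 + 8 = 17.
This cut is saturated, so no flow can exceed 17.

17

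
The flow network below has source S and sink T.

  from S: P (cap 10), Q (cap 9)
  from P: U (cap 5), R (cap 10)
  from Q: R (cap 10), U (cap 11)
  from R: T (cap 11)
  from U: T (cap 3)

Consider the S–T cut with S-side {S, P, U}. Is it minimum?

Given cut capacity: 9 + 10 + 3 = 22.
Augment S→P→R→T: bottleneck 10, flow now 10.
Augment S→Q→R→T: bottleneck 1, flow now 11.
Augment S→Q→U→T: bottleneck 3, flow now 14.
No augmenting path remains; maximum flow = 14.
In the residual graph, reachable from S: {S, P, Q, R, U}.
Min-cut edges: R→T (11), U→T (3); capacity 11 + 3 = 14.
Cut capacity 22 exceeds the max flow 14, so it is not minimum.

No — its capacity is 22, but the minimum cut has capacity 14.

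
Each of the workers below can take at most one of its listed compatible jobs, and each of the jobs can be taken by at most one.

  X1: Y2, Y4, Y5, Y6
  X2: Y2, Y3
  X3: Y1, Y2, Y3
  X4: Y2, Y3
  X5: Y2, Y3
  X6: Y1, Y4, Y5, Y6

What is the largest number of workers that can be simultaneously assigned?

Unit-capacity flow: source→left, listed edges, right→sink; max matching = max flow.
Augmenting path X1→Y2 (+1); matched 1.
Augmenting path X2→Y3 (+1); matched 2.
Augmenting path X3→Y1 (+1); matched 3.
Augmenting path X6→Y4 (+1); matched 4.
Augmenting path X4→Y2→X1→Y5 (+1); matched 5.
No augmenting path remains; maximum matching = 5.
König certificate: {X1, X3, X6, Y2, Y3} is a vertex cover of size 5 (every listed pair touches it), so no matching can be larger.

5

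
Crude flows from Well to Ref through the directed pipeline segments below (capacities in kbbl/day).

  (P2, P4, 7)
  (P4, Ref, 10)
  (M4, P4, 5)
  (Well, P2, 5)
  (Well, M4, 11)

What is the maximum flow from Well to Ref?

Augment Well→M4→P4→Ref: bottleneck 5, flow now 5.
Augment Well→P2→P4→Ref: bottleneck 5, flow now 10.
No augmenting path remains; maximum flow = 10.
In the residual graph, reachable from Well: {Well, M4}.
Min-cut edges: Well→P2 (5), M4→P4 (5); capacity 5 + 5 = 10.
This cut is saturated, so no flow can exceed 10.

10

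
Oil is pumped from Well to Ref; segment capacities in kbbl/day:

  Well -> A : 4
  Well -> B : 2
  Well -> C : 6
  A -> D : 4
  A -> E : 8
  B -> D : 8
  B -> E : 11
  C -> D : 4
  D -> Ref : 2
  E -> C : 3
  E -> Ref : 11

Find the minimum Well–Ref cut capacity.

8

Augment Well→A→D→Ref: bottleneck 2, flow now 2.
Augment Well→A→E→Ref: bottleneck 2, flow now 4.
Augment Well→B→E→Ref: bottleneck 2, flow now 6.
Augment Well→C→D→A→E→Ref: bottleneck 2, flow now 8. (uses reverse residual edge)
No augmenting path remains; maximum flow = 8.
By max-flow min-cut, the minimum cut capacity equals the max flow.
In the residual graph, reachable from Well: {Well, C, D}.
Min-cut edges: Well→A (4), Well→B (2), D→Ref (2); capacity 4 + 2 + 2 = 8.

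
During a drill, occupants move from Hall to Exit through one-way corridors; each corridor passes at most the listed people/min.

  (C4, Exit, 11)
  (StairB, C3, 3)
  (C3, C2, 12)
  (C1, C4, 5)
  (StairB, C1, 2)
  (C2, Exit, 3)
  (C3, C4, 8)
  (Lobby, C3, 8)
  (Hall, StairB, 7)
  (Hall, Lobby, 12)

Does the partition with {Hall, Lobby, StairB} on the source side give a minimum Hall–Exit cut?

Yes — it is a minimum cut (capacity 13).

Given cut capacity: 8 + 3 + 2 = 13.
Augment Hall→Lobby→C3→C2→Exit: bottleneck 3, flow now 3.
Augment Hall→Lobby→C3→C4→Exit: bottleneck 5, flow now 8.
Augment Hall→StairB→C3→C4→Exit: bottleneck 3, flow now 11.
Augment Hall→StairB→C1→C4→Exit: bottleneck 2, flow now 13.
No augmenting path remains; maximum flow = 13.
Cut capacity 13 equals the max flow, so it is a minimum cut.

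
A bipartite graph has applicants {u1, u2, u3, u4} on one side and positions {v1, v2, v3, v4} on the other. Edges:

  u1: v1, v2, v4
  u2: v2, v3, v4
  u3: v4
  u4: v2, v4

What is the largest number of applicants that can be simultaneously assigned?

4

Unit-capacity flow: source→left, listed edges, right→sink; max matching = max flow.
Augmenting path u1→v1 (+1); matched 1.
Augmenting path u2→v2 (+1); matched 2.
Augmenting path u3→v4 (+1); matched 3.
Augmenting path u4→v2→u2→v3 (+1); matched 4.
No augmenting path remains; maximum matching = 4.
König certificate: {u1, u2, u3, u4} is a vertex cover of size 4 (every listed pair touches it), so no matching can be larger.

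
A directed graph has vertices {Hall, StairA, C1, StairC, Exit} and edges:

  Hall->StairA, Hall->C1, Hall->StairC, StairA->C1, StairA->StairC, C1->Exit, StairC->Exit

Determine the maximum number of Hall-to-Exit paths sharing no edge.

2

Assign every edge capacity 1; by Menger, the answer equals the max flow.
Path Hall→C1→Exit (+1); total 1.
Path Hall→StairC→Exit (+1); total 2.
No residual Hall→Exit path; max flow = 2.
Certifying cut of size 2: {C1→Exit, StairC→Exit}.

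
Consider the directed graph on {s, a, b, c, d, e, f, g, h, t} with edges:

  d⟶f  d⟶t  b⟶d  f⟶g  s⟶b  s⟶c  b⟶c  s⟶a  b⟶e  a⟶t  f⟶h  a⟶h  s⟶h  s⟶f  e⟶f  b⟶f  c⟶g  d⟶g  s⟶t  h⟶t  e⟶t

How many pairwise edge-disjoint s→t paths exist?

Assign every edge capacity 1; by Menger, the answer equals the max flow.
Path s→t (+1); total 1.
Path s→a→t (+1); total 2.
Path s→h→t (+1); total 3.
Path s→b→d→t (+1); total 4.
No residual s→t path; max flow = 4.
Certifying cut of size 4: {h→t, s→a, s→b, s→t}.

4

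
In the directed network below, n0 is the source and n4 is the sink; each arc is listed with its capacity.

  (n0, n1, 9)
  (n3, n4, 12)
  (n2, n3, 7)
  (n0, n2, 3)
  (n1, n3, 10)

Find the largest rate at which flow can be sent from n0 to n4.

Augment n0→n1→n3→n4: bottleneck 9, flow now 9.
Augment n0→n2→n3→n4: bottleneck 3, flow now 12.
No augmenting path remains; maximum flow = 12.
In the residual graph, reachable from n0: {n0}.
Min-cut edges: n0→n1 (9), n0→n2 (3); capacity 9 + 3 = 12.
This cut is saturated, so no flow can exceed 12.

12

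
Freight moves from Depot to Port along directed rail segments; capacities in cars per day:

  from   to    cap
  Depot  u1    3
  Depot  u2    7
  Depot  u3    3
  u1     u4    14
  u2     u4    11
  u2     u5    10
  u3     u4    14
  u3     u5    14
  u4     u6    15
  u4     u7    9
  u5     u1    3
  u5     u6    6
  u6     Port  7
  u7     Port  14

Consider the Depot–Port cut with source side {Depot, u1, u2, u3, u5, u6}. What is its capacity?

46

Edges leaving {Depot, u1, u2, u3, u5, u6}: u1→u4 (14), u2→u4 (11), u3→u4 (14), u6→Port (7).
Cut capacity = 14 + 11 + 14 + 7 = 46.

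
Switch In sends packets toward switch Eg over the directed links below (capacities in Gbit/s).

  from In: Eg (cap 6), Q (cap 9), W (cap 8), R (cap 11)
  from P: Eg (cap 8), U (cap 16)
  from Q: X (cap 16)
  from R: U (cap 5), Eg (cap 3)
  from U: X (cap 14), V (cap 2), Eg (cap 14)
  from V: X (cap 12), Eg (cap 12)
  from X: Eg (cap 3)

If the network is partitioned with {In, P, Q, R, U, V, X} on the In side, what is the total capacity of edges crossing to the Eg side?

54

Edges leaving {In, P, Q, R, U, V, X}: In→W (8), In→Eg (6), P→Eg (8), R→Eg (3), U→Eg (14), V→Eg (12), X→Eg (3).
Cut capacity = 8 + 6 + 8 + 3 + 14 + 12 + 3 = 54.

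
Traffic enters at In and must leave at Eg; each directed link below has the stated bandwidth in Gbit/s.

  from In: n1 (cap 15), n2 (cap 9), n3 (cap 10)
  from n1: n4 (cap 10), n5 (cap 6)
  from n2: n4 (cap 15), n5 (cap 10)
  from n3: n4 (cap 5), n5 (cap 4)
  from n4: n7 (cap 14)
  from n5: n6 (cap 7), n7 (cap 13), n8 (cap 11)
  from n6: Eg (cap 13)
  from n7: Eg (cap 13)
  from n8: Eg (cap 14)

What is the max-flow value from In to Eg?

Augment In→n1→n4→n7→Eg: bottleneck 10, flow now 10.
Augment In→n1→n5→n6→Eg: bottleneck 5, flow now 15.
Augment In→n2→n4→n7→Eg: bottleneck 3, flow now 18.
Augment In→n2→n5→n6→Eg: bottleneck 2, flow now 20.
Augment In→n2→n5→n8→Eg: bottleneck 4, flow now 24.
Augment In→n3→n5→n8→Eg: bottleneck 4, flow now 28.
Augment In→n3→n4→n1→n5→n8→Eg: bottleneck 1, flow now 29. (uses reverse residual edge)
Augment In→n3→n4→n2→n5→n8→Eg: bottleneck 2, flow now 31. (uses reverse residual edge)
No augmenting path remains; maximum flow = 31.
In the residual graph, reachable from In: {In, n1, n2, n3, n4, n5, n7}.
Min-cut edges: n5→n6 (7), n5→n8 (11), n7→Eg (13); capacity 7 + 11 + 13 = 31.
This cut is saturated, so no flow can exceed 31.

31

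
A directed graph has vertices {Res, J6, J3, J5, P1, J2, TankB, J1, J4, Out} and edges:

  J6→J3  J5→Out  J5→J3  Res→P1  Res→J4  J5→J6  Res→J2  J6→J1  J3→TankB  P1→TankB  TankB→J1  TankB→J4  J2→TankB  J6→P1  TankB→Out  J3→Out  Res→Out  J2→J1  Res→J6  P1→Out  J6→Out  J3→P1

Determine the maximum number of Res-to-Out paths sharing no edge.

Assign every edge capacity 1; by Menger, the answer equals the max flow.
Path Res→Out (+1); total 1.
Path Res→J6→Out (+1); total 2.
Path Res→P1→Out (+1); total 3.
Path Res→J2→TankB→Out (+1); total 4.
No residual Res→Out path; max flow = 4.
Certifying cut of size 4: {Res→J2, Res→J6, Res→Out, Res→P1}.

4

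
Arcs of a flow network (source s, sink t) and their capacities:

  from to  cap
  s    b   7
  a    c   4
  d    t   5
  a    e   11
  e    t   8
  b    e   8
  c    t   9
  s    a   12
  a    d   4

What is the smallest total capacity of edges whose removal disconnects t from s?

Augment s→a→c→t: bottleneck 4, flow now 4.
Augment s→a→d→t: bottleneck 4, flow now 8.
Augment s→a→e→t: bottleneck 4, flow now 12.
Augment s→b→e→t: bottleneck 4, flow now 16.
No augmenting path remains; maximum flow = 16.
By max-flow min-cut, the minimum cut capacity equals the max flow.
In the residual graph, reachable from s: {s, a, b, e}.
Min-cut edges: a→c (4), a→d (4), e→t (8); capacity 4 + 4 + 8 = 16.

16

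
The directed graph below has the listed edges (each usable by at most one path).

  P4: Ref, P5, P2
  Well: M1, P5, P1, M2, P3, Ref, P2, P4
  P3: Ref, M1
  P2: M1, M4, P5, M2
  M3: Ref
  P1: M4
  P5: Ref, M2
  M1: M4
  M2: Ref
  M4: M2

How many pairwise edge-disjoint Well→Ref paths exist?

Assign every edge capacity 1; by Menger, the answer equals the max flow.
Path Well→Ref (+1); total 1.
Path Well→P3→Ref (+1); total 2.
Path Well→P4→Ref (+1); total 3.
Path Well→P5→Ref (+1); total 4.
Path Well→M2→Ref (+1); total 5.
No residual Well→Ref path; max flow = 5.
Certifying cut of size 5: {M2→Ref, P5→Ref, Well→P3, Well→P4, Well→Ref}.

5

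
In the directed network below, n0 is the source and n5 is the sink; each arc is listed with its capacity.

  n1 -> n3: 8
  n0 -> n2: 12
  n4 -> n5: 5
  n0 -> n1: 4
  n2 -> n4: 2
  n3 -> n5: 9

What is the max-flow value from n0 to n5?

Augment n0→n1→n3→n5: bottleneck 4, flow now 4.
Augment n0→n2→n4→n5: bottleneck 2, flow now 6.
No augmenting path remains; maximum flow = 6.
In the residual graph, reachable from n0: {n0, n2}.
Min-cut edges: n0→n1 (4), n2→n4 (2); capacity 4 + 2 = 6.
This cut is saturated, so no flow can exceed 6.

6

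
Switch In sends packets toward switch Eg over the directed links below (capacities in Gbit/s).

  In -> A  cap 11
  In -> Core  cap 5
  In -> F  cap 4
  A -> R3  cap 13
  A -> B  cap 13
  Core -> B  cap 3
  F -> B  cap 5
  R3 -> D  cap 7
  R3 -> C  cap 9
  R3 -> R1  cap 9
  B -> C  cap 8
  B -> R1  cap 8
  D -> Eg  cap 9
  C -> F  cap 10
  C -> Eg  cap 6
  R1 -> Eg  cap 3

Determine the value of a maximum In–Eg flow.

Augment In→A→R3→D→Eg: bottleneck 7, flow now 7.
Augment In→A→R3→C→Eg: bottleneck 4, flow now 11.
Augment In→Core→B→C→Eg: bottleneck 2, flow now 13.
Augment In→Core→B→R1→Eg: bottleneck 1, flow now 14.
Augment In→F→B→R1→Eg: bottleneck 2, flow now 16.
No augmenting path remains; maximum flow = 16.
In the residual graph, reachable from In: {In, A, Core, F, R3, B, C, R1}.
Min-cut edges: R3→D (7), C→Eg (6), R1→Eg (3); capacity 7 + 6 + 3 = 16.
This cut is saturated, so no flow can exceed 16.

16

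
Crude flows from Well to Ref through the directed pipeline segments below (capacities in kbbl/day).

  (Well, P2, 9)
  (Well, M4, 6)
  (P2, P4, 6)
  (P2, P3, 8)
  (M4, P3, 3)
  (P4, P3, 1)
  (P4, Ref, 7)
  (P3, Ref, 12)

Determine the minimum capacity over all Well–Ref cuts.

12

Augment Well→P2→P4→Ref: bottleneck 6, flow now 6.
Augment Well→P2→P3→Ref: bottleneck 3, flow now 9.
Augment Well→M4→P3→Ref: bottleneck 3, flow now 12.
No augmenting path remains; maximum flow = 12.
By max-flow min-cut, the minimum cut capacity equals the max flow.
In the residual graph, reachable from Well: {Well, M4}.
Min-cut edges: Well→P2 (9), M4→P3 (3); capacity 9 + 3 = 12.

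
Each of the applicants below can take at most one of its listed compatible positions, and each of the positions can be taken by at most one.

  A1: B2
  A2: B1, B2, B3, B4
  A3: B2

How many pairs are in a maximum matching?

2

Unit-capacity flow: source→left, listed edges, right→sink; max matching = max flow.
Augmenting path A1→B2 (+1); matched 1.
Augmenting path A2→B1 (+1); matched 2.
No augmenting path remains; maximum matching = 2.
König certificate: {A2, B2} is a vertex cover of size 2 (every listed pair touches it), so no matching can be larger.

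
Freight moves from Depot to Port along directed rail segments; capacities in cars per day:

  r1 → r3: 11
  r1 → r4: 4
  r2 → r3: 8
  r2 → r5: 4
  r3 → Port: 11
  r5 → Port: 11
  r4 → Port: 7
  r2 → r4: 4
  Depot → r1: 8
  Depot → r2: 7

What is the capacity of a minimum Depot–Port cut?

Augment Depot→r1→r3→Port: bottleneck 8, flow now 8.
Augment Depot→r2→r3→Port: bottleneck 3, flow now 11.
Augment Depot→r2→r4→Port: bottleneck 4, flow now 15.
No augmenting path remains; maximum flow = 15.
By max-flow min-cut, the minimum cut capacity equals the max flow.
In the residual graph, reachable from Depot: {Depot}.
Min-cut edges: Depot→r1 (8), Depot→r2 (7); capacity 8 + 7 = 15.

15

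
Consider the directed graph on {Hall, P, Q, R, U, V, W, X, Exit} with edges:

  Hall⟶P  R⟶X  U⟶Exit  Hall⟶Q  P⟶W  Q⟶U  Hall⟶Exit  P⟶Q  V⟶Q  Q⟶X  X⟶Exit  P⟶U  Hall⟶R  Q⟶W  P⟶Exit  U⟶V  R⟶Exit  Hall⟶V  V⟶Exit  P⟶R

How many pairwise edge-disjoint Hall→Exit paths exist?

Assign every edge capacity 1; by Menger, the answer equals the max flow.
Path Hall→Exit (+1); total 1.
Path Hall→P→Exit (+1); total 2.
Path Hall→R→Exit (+1); total 3.
Path Hall→V→Exit (+1); total 4.
Path Hall→Q→U→Exit (+1); total 5.
No residual Hall→Exit path; max flow = 5.
Certifying cut of size 5: {Hall→Exit, Hall→P, Hall→Q, Hall→R, Hall→V}.

5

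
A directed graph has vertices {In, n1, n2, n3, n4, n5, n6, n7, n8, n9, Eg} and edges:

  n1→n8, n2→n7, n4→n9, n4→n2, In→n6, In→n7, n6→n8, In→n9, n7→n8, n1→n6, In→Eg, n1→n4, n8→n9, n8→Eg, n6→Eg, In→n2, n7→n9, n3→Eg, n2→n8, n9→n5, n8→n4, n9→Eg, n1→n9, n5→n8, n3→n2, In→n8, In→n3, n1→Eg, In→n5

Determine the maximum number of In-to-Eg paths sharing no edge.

5

Assign every edge capacity 1; by Menger, the answer equals the max flow.
Path In→Eg (+1); total 1.
Path In→n3→Eg (+1); total 2.
Path In→n6→Eg (+1); total 3.
Path In→n8→Eg (+1); total 4.
Path In→n9→Eg (+1); total 5.
No residual In→Eg path; max flow = 5.
Certifying cut of size 5: {In→Eg, In→n3, In→n6, n8→Eg, n9→Eg}.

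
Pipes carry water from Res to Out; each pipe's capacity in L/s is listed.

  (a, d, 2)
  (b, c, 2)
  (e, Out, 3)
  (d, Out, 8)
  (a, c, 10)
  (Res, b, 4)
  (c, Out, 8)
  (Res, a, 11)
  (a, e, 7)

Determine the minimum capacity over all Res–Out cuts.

Augment Res→a→c→Out: bottleneck 8, flow now 8.
Augment Res→a→d→Out: bottleneck 2, flow now 10.
Augment Res→a→e→Out: bottleneck 1, flow now 11.
Augment Res→b→c→a→e→Out: bottleneck 2, flow now 13. (uses reverse residual edge)
No augmenting path remains; maximum flow = 13.
By max-flow min-cut, the minimum cut capacity equals the max flow.
In the residual graph, reachable from Res: {Res, b}.
Min-cut edges: Res→a (11), b→c (2); capacity 11 + 2 = 13.

13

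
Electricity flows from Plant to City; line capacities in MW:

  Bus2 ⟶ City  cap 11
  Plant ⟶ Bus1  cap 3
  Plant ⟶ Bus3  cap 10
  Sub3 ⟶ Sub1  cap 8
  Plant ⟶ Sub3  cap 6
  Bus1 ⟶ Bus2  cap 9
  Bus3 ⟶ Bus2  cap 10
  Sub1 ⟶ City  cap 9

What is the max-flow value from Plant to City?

17

Augment Plant→Sub3→Sub1→City: bottleneck 6, flow now 6.
Augment Plant→Bus1→Bus2→City: bottleneck 3, flow now 9.
Augment Plant→Bus3→Bus2→City: bottleneck 8, flow now 17.
No augmenting path remains; maximum flow = 17.
In the residual graph, reachable from Plant: {Plant, Bus1, Bus3, Bus2}.
Min-cut edges: Plant→Sub3 (6), Bus2→City (11); capacity 6 + 11 = 17.
This cut is saturated, so no flow can exceed 17.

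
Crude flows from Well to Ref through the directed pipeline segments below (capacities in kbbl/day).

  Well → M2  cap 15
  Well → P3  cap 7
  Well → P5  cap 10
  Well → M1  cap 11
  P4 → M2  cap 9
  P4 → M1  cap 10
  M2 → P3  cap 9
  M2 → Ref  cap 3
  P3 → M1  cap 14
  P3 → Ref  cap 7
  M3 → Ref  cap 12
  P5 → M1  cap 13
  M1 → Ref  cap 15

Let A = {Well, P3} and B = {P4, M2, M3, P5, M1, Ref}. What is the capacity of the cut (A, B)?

Edges leaving {Well, P3}: Well→M2 (15), Well→P5 (10), Well→M1 (11), P3→M1 (14), P3→Ref (7).
Cut capacity = 15 + 10 + 11 + 14 + 7 = 57.

57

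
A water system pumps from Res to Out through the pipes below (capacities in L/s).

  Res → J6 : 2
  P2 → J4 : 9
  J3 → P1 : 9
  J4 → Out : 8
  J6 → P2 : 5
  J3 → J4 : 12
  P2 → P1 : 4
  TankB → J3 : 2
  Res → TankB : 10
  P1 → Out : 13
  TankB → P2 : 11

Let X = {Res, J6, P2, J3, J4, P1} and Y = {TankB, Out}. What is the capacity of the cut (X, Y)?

31

Edges leaving {Res, J6, P2, J3, J4, P1}: Res→TankB (10), J4→Out (8), P1→Out (13).
Cut capacity = 10 + 8 + 13 = 31.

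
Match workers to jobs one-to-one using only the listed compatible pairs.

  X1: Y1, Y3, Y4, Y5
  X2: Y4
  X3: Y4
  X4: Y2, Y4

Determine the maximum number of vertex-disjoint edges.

Unit-capacity flow: source→left, listed edges, right→sink; max matching = max flow.
Augmenting path X1→Y1 (+1); matched 1.
Augmenting path X2→Y4 (+1); matched 2.
Augmenting path X4→Y2 (+1); matched 3.
No augmenting path remains; maximum matching = 3.
König certificate: {X1, X4, Y4} is a vertex cover of size 3 (every listed pair touches it), so no matching can be larger.

3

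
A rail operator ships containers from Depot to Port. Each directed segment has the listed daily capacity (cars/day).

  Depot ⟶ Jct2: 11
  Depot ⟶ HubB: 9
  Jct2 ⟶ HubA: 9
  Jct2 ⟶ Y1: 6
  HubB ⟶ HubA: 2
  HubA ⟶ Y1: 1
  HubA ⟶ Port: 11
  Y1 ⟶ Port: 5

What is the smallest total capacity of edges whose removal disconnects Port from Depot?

13

Augment Depot→Jct2→HubA→Port: bottleneck 9, flow now 9.
Augment Depot→Jct2→Y1→Port: bottleneck 2, flow now 11.
Augment Depot→HubB→HubA→Port: bottleneck 2, flow now 13.
No augmenting path remains; maximum flow = 13.
By max-flow min-cut, the minimum cut capacity equals the max flow.
In the residual graph, reachable from Depot: {Depot, HubB}.
Min-cut edges: Depot→Jct2 (11), HubB→HubA (2); capacity 11 + 2 = 13.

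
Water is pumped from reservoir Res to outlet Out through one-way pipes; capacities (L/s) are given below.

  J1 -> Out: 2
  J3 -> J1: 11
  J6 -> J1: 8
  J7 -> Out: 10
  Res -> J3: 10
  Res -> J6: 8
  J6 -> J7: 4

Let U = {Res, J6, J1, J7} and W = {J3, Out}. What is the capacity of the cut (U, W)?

Edges leaving {Res, J6, J1, J7}: Res→J3 (10), J1→Out (2), J7→Out (10).
Cut capacity = 10 + 2 + 10 = 22.

22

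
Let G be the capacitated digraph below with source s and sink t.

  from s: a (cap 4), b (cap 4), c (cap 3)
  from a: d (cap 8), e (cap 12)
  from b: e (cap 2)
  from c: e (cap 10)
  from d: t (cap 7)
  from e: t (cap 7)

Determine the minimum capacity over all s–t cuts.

Augment s→a→d→t: bottleneck 4, flow now 4.
Augment s→b→e→t: bottleneck 2, flow now 6.
Augment s→c→e→t: bottleneck 3, flow now 9.
No augmenting path remains; maximum flow = 9.
By max-flow min-cut, the minimum cut capacity equals the max flow.
In the residual graph, reachable from s: {s, b}.
Min-cut edges: s→a (4), s→c (3), b→e (2); capacity 4 + 3 + 2 = 9.

9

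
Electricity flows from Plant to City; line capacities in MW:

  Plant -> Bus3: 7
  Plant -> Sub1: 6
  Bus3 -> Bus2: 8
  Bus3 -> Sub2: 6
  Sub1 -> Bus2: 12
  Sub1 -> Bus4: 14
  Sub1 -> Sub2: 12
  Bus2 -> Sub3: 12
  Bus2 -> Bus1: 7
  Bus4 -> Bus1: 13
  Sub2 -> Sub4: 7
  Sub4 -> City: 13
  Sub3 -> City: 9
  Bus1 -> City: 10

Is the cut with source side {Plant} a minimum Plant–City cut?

Yes — it is a minimum cut (capacity 13).

Given cut capacity: 7 + 6 = 13.
Augment Plant→Bus3→Bus2→Sub3→City: bottleneck 7, flow now 7.
Augment Plant→Sub1→Bus2→Sub3→City: bottleneck 2, flow now 9.
Augment Plant→Sub1→Bus2→Bus1→City: bottleneck 4, flow now 13.
No augmenting path remains; maximum flow = 13.
Cut capacity 13 equals the max flow, so it is a minimum cut.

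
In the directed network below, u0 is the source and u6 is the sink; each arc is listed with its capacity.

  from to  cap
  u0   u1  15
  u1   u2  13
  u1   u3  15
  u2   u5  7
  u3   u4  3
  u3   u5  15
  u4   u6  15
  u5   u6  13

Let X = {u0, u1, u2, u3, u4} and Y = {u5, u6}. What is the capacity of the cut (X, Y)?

Edges leaving {u0, u1, u2, u3, u4}: u2→u5 (7), u3→u5 (15), u4→u6 (15).
Cut capacity = 7 + 15 + 15 = 37.

37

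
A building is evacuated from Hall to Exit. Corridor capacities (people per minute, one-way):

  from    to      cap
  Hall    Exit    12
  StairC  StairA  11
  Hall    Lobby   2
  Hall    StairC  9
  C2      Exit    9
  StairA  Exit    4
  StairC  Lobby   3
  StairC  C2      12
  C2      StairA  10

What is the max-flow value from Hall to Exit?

Augment Hall→Exit: bottleneck 12, flow now 12.
Augment Hall→StairC→C2→Exit: bottleneck 9, flow now 21.
No augmenting path remains; maximum flow = 21.
In the residual graph, reachable from Hall: {Hall, Lobby}.
Min-cut edges: Hall→StairC (9), Hall→Exit (12); capacity 9 + 12 = 21.
This cut is saturated, so no flow can exceed 21.

21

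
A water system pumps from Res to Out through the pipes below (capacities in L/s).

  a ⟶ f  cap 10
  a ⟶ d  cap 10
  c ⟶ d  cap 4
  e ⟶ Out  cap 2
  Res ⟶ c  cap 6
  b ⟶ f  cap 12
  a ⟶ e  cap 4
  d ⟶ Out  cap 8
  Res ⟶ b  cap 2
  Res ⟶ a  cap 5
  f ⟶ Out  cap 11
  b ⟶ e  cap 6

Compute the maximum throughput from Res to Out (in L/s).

11

Augment Res→a→d→Out: bottleneck 5, flow now 5.
Augment Res→b→e→Out: bottleneck 2, flow now 7.
Augment Res→c→d→Out: bottleneck 3, flow now 10.
Augment Res→c→d→a→f→Out: bottleneck 1, flow now 11. (uses reverse residual edge)
No augmenting path remains; maximum flow = 11.
In the residual graph, reachable from Res: {Res, c}.
Min-cut edges: Res→a (5), Res→b (2), c→d (4); capacity 5 + 2 + 4 = 11.
This cut is saturated, so no flow can exceed 11.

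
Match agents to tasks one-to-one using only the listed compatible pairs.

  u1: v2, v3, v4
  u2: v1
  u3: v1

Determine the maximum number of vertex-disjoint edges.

2

Unit-capacity flow: source→left, listed edges, right→sink; max matching = max flow.
Augmenting path u1→v2 (+1); matched 1.
Augmenting path u2→v1 (+1); matched 2.
No augmenting path remains; maximum matching = 2.
König certificate: {u1, v1} is a vertex cover of size 2 (every listed pair touches it), so no matching can be larger.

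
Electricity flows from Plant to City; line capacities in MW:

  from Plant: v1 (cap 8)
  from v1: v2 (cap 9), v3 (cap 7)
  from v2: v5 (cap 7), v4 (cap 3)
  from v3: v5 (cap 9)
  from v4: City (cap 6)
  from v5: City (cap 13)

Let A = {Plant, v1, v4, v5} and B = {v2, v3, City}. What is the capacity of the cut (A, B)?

Edges leaving {Plant, v1, v4, v5}: v1→v2 (9), v1→v3 (7), v4→City (6), v5→City (13).
Cut capacity = 9 + 7 + 6 + 13 = 35.

35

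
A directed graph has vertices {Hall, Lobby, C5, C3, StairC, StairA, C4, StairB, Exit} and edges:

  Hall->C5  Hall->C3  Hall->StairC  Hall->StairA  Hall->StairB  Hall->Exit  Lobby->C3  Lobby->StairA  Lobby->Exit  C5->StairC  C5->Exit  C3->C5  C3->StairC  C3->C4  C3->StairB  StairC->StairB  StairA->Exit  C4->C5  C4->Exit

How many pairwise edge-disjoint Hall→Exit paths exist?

4

Assign every edge capacity 1; by Menger, the answer equals the max flow.
Path Hall→Exit (+1); total 1.
Path Hall→C5→Exit (+1); total 2.
Path Hall→StairA→Exit (+1); total 3.
Path Hall→C3→C4→Exit (+1); total 4.
No residual Hall→Exit path; max flow = 4.
Certifying cut of size 4: {Hall→C3, Hall→C5, Hall→Exit, Hall→StairA}.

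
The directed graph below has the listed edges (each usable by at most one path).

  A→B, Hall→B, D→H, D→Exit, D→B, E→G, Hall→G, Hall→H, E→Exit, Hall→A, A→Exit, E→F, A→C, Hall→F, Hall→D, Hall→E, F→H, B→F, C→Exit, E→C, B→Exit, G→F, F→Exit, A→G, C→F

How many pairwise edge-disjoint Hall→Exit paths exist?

Assign every edge capacity 1; by Menger, the answer equals the max flow.
Path Hall→A→Exit (+1); total 1.
Path Hall→B→Exit (+1); total 2.
Path Hall→D→Exit (+1); total 3.
Path Hall→E→Exit (+1); total 4.
Path Hall→F→Exit (+1); total 5.
No residual Hall→Exit path; max flow = 5.
Certifying cut of size 5: {F→Exit, Hall→A, Hall→B, Hall→D, Hall→E}.

5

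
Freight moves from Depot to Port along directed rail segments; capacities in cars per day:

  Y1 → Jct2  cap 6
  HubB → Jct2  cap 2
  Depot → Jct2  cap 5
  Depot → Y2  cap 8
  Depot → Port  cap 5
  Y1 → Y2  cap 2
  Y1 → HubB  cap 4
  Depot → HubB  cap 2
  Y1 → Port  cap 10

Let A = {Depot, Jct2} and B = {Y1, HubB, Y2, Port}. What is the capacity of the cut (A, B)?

Edges leaving {Depot, Jct2}: Depot→HubB (2), Depot→Y2 (8), Depot→Port (5).
Cut capacity = 2 + 8 + 5 = 15.

15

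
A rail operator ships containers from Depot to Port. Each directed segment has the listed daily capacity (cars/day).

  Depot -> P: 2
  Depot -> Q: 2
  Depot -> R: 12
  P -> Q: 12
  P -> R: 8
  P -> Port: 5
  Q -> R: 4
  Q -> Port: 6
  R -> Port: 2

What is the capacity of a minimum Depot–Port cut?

Augment Depot→P→Port: bottleneck 2, flow now 2.
Augment Depot→Q→Port: bottleneck 2, flow now 4.
Augment Depot→R→Port: bottleneck 2, flow now 6.
No augmenting path remains; maximum flow = 6.
By max-flow min-cut, the minimum cut capacity equals the max flow.
In the residual graph, reachable from Depot: {Depot, R}.
Min-cut edges: Depot→P (2), Depot→Q (2), R→Port (2); capacity 2 + 2 + 2 = 6.

6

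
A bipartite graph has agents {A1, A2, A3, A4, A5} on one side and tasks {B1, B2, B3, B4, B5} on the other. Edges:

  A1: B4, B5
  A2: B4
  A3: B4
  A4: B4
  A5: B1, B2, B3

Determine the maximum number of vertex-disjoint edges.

Unit-capacity flow: source→left, listed edges, right→sink; max matching = max flow.
Augmenting path A1→B4 (+1); matched 1.
Augmenting path A5→B1 (+1); matched 2.
Augmenting path A2→B4→A1→B5 (+1); matched 3.
No augmenting path remains; maximum matching = 3.
König certificate: {A1, A5, B4} is a vertex cover of size 3 (every listed pair touches it), so no matching can be larger.

3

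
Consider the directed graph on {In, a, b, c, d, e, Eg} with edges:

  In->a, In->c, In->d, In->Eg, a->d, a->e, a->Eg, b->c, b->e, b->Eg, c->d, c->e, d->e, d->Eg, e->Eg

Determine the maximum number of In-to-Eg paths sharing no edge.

Assign every edge capacity 1; by Menger, the answer equals the max flow.
Path In→Eg (+1); total 1.
Path In→a→Eg (+1); total 2.
Path In→d→Eg (+1); total 3.
Path In→c→e→Eg (+1); total 4.
No residual In→Eg path; max flow = 4.
Certifying cut of size 4: {In→Eg, In→a, In→c, In→d}.

4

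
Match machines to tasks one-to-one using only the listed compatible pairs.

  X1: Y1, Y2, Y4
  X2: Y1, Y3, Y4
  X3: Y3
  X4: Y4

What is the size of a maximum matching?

4

Unit-capacity flow: source→left, listed edges, right→sink; max matching = max flow.
Augmenting path X1→Y1 (+1); matched 1.
Augmenting path X2→Y3 (+1); matched 2.
Augmenting path X4→Y4 (+1); matched 3.
Augmenting path X3→Y3→X2→Y1→X1→Y2 (+1); matched 4.
No augmenting path remains; maximum matching = 4.
König certificate: {X1, X2, X3, X4} is a vertex cover of size 4 (every listed pair touches it), so no matching can be larger.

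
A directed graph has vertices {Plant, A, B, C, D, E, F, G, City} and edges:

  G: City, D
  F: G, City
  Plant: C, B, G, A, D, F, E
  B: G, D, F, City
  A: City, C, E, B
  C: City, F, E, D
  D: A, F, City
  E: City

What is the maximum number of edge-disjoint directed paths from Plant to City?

7

Assign every edge capacity 1; by Menger, the answer equals the max flow.
Path Plant→A→City (+1); total 1.
Path Plant→B→City (+1); total 2.
Path Plant→C→City (+1); total 3.
Path Plant→D→City (+1); total 4.
Path Plant→E→City (+1); total 5.
Path Plant→F→City (+1); total 6.
Path Plant→G→City (+1); total 7.
No residual Plant→City path; max flow = 7.
Certifying cut of size 7: {Plant→A, Plant→B, Plant→C, Plant→D, Plant→E, Plant→F, Plant→G}.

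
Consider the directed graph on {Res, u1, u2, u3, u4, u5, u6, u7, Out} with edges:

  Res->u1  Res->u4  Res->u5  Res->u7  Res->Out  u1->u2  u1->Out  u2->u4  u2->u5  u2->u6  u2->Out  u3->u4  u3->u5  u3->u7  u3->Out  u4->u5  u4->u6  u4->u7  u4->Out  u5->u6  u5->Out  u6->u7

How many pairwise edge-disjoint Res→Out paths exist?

Assign every edge capacity 1; by Menger, the answer equals the max flow.
Path Res→Out (+1); total 1.
Path Res→u1→Out (+1); total 2.
Path Res→u4→Out (+1); total 3.
Path Res→u5→Out (+1); total 4.
No residual Res→Out path; max flow = 4.
Certifying cut of size 4: {Res→Out, Res→u1, Res→u4, Res→u5}.

4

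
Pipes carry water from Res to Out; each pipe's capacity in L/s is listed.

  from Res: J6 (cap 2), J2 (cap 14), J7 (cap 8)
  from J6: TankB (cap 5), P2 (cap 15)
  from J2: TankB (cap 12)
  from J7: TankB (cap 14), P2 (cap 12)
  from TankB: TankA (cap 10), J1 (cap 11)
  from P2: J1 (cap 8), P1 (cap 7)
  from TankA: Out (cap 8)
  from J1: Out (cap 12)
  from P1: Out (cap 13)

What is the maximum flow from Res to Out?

Augment Res→J6→TankB→TankA→Out: bottleneck 2, flow now 2.
Augment Res→J2→TankB→TankA→Out: bottleneck 6, flow now 8.
Augment Res→J2→TankB→J1→Out: bottleneck 6, flow now 14.
Augment Res→J7→TankB→J1→Out: bottleneck 5, flow now 19.
Augment Res→J7→P2→J1→Out: bottleneck 1, flow now 20.
Augment Res→J7→P2→P1→Out: bottleneck 2, flow now 22.
No augmenting path remains; maximum flow = 22.
In the residual graph, reachable from Res: {Res, J2}.
Min-cut edges: Res→J6 (2), Res→J7 (8), J2→TankB (12); capacity 2 + 8 + 12 = 22.
This cut is saturated, so no flow can exceed 22.

22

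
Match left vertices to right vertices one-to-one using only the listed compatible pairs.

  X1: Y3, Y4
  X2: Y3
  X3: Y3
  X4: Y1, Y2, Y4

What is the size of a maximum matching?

3

Unit-capacity flow: source→left, listed edges, right→sink; max matching = max flow.
Augmenting path X1→Y3 (+1); matched 1.
Augmenting path X4→Y1 (+1); matched 2.
Augmenting path X2→Y3→X1→Y4 (+1); matched 3.
No augmenting path remains; maximum matching = 3.
König certificate: {X1, X4, Y3} is a vertex cover of size 3 (every listed pair touches it), so no matching can be larger.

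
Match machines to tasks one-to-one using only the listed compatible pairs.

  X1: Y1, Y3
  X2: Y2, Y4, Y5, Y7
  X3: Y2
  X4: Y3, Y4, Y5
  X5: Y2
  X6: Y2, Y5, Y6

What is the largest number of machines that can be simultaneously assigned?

5

Unit-capacity flow: source→left, listed edges, right→sink; max matching = max flow.
Augmenting path X1→Y1 (+1); matched 1.
Augmenting path X2→Y2 (+1); matched 2.
Augmenting path X4→Y3 (+1); matched 3.
Augmenting path X6→Y5 (+1); matched 4.
Augmenting path X3→Y2→X2→Y4 (+1); matched 5.
No augmenting path remains; maximum matching = 5.
König certificate: {X1, X2, X4, X6, Y2} is a vertex cover of size 5 (every listed pair touches it), so no matching can be larger.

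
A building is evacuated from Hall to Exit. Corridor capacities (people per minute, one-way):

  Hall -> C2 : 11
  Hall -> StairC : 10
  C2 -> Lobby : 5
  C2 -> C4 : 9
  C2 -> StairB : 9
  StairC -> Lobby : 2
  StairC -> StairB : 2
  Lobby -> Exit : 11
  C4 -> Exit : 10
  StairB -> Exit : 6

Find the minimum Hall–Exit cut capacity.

15

Augment Hall→C2→Lobby→Exit: bottleneck 5, flow now 5.
Augment Hall→C2→C4→Exit: bottleneck 6, flow now 11.
Augment Hall→StairC→Lobby→Exit: bottleneck 2, flow now 13.
Augment Hall→StairC→StairB→Exit: bottleneck 2, flow now 15.
No augmenting path remains; maximum flow = 15.
By max-flow min-cut, the minimum cut capacity equals the max flow.
In the residual graph, reachable from Hall: {Hall, StairC}.
Min-cut edges: Hall→C2 (11), StairC→Lobby (2), StairC→StairB (2); capacity 11 + 2 + 2 = 15.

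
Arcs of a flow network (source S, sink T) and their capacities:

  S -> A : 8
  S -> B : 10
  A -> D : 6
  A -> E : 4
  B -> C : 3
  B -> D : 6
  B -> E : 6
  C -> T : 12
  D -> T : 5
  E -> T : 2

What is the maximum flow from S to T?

10

Augment S→A→D→T: bottleneck 5, flow now 5.
Augment S→A→E→T: bottleneck 2, flow now 7.
Augment S→B→C→T: bottleneck 3, flow now 10.
No augmenting path remains; maximum flow = 10.
In the residual graph, reachable from S: {S, A, B, D, E}.
Min-cut edges: B→C (3), D→T (5), E→T (2); capacity 3 + 5 + 2 = 10.
This cut is saturated, so no flow can exceed 10.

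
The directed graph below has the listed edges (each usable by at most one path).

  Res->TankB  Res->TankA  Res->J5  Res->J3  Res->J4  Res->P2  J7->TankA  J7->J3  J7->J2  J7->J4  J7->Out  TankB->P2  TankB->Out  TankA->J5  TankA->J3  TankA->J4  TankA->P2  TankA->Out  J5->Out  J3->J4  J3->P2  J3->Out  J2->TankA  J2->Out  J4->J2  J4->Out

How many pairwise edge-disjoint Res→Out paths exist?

Assign every edge capacity 1; by Menger, the answer equals the max flow.
Path Res→TankB→Out (+1); total 1.
Path Res→TankA→Out (+1); total 2.
Path Res→J5→Out (+1); total 3.
Path Res→J3→Out (+1); total 4.
Path Res→J4→Out (+1); total 5.
No residual Res→Out path; max flow = 5.
Certifying cut of size 5: {Res→J3, Res→J4, Res→J5, Res→TankA, Res→TankB}.

5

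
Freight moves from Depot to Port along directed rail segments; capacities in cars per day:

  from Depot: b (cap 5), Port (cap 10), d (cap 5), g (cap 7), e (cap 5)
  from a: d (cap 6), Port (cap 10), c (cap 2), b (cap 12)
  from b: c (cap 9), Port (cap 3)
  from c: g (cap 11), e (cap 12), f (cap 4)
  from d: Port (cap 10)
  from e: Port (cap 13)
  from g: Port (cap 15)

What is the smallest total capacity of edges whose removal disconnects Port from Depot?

Augment Depot→Port: bottleneck 10, flow now 10.
Augment Depot→b→Port: bottleneck 3, flow now 13.
Augment Depot→d→Port: bottleneck 5, flow now 18.
Augment Depot→e→Port: bottleneck 5, flow now 23.
Augment Depot→g→Port: bottleneck 7, flow now 30.
Augment Depot→b→c→e→Port: bottleneck 2, flow now 32.
No augmenting path remains; maximum flow = 32.
By max-flow min-cut, the minimum cut capacity equals the max flow.
In the residual graph, reachable from Depot: {Depot}.
Min-cut edges: Depot→b (5), Depot→d (5), Depot→e (5), Depot→g (7), Depot→Port (10); capacity 5 + 5 + 5 + 7 + 10 = 32.

32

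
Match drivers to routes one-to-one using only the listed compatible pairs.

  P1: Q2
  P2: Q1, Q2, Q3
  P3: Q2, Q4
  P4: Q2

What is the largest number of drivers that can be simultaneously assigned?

3

Unit-capacity flow: source→left, listed edges, right→sink; max matching = max flow.
Augmenting path P1→Q2 (+1); matched 1.
Augmenting path P2→Q1 (+1); matched 2.
Augmenting path P3→Q4 (+1); matched 3.
No augmenting path remains; maximum matching = 3.
König certificate: {P2, P3, Q2} is a vertex cover of size 3 (every listed pair touches it), so no matching can be larger.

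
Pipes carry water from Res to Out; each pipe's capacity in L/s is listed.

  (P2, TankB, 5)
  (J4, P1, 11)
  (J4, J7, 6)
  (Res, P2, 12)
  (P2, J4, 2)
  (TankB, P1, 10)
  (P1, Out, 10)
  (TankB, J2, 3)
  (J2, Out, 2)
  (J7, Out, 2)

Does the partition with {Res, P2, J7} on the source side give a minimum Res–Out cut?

No — its capacity is 9, but the minimum cut has capacity 7.

Given cut capacity: 2 + 5 + 2 = 9.
Augment Res→P2→J4→P1→Out: bottleneck 2, flow now 2.
Augment Res→P2→TankB→J2→Out: bottleneck 2, flow now 4.
Augment Res→P2→TankB→P1→Out: bottleneck 3, flow now 7.
No augmenting path remains; maximum flow = 7.
In the residual graph, reachable from Res: {Res, P2}.
Min-cut edges: P2→J4 (2), P2→TankB (5); capacity 2 + 5 = 7.
Cut capacity 9 exceeds the max flow 7, so it is not minimum.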